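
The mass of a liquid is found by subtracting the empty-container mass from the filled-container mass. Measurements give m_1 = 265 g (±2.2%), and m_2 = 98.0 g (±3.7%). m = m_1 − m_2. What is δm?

m is a linear combination, so absolute uncertainties add in quadrature:
  (δm_1)² = 34.0;  (δm_2)² = 13.1
δm = √(47.1) = 6.87 g

6.87 g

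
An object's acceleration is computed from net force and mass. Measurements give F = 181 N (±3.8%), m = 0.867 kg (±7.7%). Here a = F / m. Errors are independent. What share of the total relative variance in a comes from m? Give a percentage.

80.4%

(δa/a)² = (1·δF/F)² + (-1·δm/m)²
  F term: (1×0.0380)² = 0.00144
  m term: (-1×0.0770)² = 0.00593
Total = 0.00737. Share from m = 0.00593/0.00737 = 0.804.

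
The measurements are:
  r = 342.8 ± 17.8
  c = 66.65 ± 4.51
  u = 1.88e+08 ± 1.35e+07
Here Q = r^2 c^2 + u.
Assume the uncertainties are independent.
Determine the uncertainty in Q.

Let p = r^2·c^2 = 5.22e+08. δp/p = √((2·δr/r)² + (2·δc/c)²) = √(0.0108 + 0.0183) = 0.171, so δp = 8.9e+07.
Q = p + u: δQ = √(δp² + δu²) = √(7.93e+15 + 1.82e+14) = 9.01e+07

9.01e+07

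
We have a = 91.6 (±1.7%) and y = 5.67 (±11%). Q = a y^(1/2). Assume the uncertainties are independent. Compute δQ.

12.6

Relative error in a monomial: (δQ/Q)² = Σ (nᵢ · δxᵢ/xᵢ)².
  (1·δa/a)² = (1×0.0170)² = 0.000289;  (½·δy/y)² = (0.5×0.110)² = 0.00302
δQ/Q = √(0.00331) = 0.0576
Q = 218, so δQ = 0.0576 × 218 = 12.6.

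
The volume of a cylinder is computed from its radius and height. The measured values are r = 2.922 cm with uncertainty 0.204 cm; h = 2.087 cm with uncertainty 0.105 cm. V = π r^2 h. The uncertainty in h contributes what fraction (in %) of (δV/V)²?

11.5%

(δV/V)² = (2·δr/r)² + (1·δh/h)²
  r term: (2×0.0698)² = 0.0195
  h term: (1×0.0503)² = 0.00253
Total = 0.0220. Share from h = 0.00253/0.0220 = 0.115.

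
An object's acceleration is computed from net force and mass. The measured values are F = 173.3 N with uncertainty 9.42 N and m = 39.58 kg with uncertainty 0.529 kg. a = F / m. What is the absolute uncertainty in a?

0.245 m/s^2

a is a product of powers, so relative uncertainties combine in quadrature:
  (1·δF/F)² = (1×0.0544)² = 0.00295;  (-1·δm/m)² = (-1×0.0134)² = 0.000179
δa/a = √(0.00313) = 0.0560
a = 4.378 m/s^2, so δa = 0.0560 × 4.378 = 0.245 m/s^2.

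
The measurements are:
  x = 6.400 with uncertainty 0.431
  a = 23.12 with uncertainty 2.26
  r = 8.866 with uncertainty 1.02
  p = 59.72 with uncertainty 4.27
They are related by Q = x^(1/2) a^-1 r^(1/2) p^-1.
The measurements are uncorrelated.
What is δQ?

0.000754

Products/powers → add relative errors in quadrature, weighted by exponent:
  (½·δx/x)² = (0.5×0.0673)² = 0.00113;  (-1·δa/a)² = (-1×0.0978)² = 0.00956;  (½·δr/r)² = (0.5×0.115)² = 0.00331;  (-1·δp/p)² = (-1×0.0715)² = 0.00511
δQ/Q = √(0.0191) = 0.138
Q = 0.005456, so δQ = 0.138 × 0.005456 = 0.000754.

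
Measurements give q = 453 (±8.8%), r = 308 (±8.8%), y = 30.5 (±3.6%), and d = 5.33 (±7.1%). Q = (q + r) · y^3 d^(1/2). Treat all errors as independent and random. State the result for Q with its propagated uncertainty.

(4.98 ± 0.649) × 10^7

Let u = q + r = 761. δu = √(δq² + δr²) = √(1590 + 735) = 48.2, so δu/u = 0.0633.
Q is then a monomial in u, y, d:
δQ/Q = √((δu/u)² + (3·δy/y)² + (½·δd/d)²) = √(0.00401 + 0.0117 + 0.00126) = 0.130
Q = 4.98e+07, so δQ = 0.130 × 4.98e+07 = 6.49e+06.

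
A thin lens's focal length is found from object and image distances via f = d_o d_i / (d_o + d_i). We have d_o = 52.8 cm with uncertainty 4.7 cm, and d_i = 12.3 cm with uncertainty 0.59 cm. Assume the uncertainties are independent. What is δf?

∂f/∂d_o = (d_i/(d_o+d_i))² = 0.0357;  ∂f/∂d_i = (d_o/(d_o+d_i))² = 0.658
δf = √((∂f/∂d_o · δd_o)² + (∂f/∂d_i · δd_i)²) = √(0.0282 + 0.151) = 0.423 cm

0.423 cm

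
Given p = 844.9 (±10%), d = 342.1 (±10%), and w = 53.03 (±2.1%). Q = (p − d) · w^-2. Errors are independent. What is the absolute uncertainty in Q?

Let u = p − d = 502.8. δu = √(δp² + δd²) = √(7140 + 1170) = 91.2, so δu/u = 0.181.
Q is then a monomial in u, w:
δQ/Q = √((δu/u)² + (-2·δw/w)²) = √(0.0329 + 0.00176) = 0.186
Q = 0.1788, so δQ = 0.186 × 0.1788 = 0.0333.

0.0333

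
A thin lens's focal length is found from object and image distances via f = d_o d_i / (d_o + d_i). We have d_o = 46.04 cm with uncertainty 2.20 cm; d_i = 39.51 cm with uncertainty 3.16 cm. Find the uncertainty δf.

∂f/∂d_o = (d_i/(d_o+d_i))² = 0.213;  ∂f/∂d_i = (d_o/(d_o+d_i))² = 0.290
δf = √((∂f/∂d_o · δd_o)² + (∂f/∂d_i · δd_i)²) = √(0.220 + 0.838) = 1.03 cm

1.03 cm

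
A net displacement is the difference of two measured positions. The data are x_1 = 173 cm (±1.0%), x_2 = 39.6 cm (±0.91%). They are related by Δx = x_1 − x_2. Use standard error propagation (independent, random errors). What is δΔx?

1.77 cm

For a sum/difference, combine absolute errors in quadrature:
  (δx_1)² = 2.99;  (δx_2)² = 0.130
δΔx = √(3.12) = 1.77 cm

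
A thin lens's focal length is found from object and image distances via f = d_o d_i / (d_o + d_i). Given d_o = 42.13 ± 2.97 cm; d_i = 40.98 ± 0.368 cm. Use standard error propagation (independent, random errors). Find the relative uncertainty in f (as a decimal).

∂f/∂d_o = (d_i/(d_o+d_i))² = 0.243;  ∂f/∂d_i = (d_o/(d_o+d_i))² = 0.257
δf = √((∂f/∂d_o · δd_o)² + (∂f/∂d_i · δd_i)²) = √(0.521 + 0.00894) = 0.728 cm
f = 20.77 cm, so δf/f = 0.728/20.77 = 0.0351.

0.0351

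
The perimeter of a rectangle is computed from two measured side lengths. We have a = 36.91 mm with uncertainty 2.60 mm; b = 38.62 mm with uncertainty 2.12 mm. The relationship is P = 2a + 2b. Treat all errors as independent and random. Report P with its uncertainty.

For a sum/difference, combine absolute errors in quadrature:
  (2·δa)² = 27.0;  (2·δb)² = 18.0
δP = √(45.0) = 6.71 mm
P = 151.1 mm.

151.1 ± 6.71 mm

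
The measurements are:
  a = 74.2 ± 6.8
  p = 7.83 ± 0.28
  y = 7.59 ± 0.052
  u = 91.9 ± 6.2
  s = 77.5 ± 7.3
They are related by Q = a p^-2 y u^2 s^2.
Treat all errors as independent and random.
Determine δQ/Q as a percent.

25.9%

Relative error in a monomial: (δQ/Q)² = Σ (nᵢ · δxᵢ/xᵢ)².
  (1·δa/a)² = (1×0.0916)² = 0.00840;  (-2·δp/p)² = (-2×0.0358)² = 0.00512;  (1·δy/y)² = (1×0.00685)² = 4.69e-05;  (2·δu/u)² = (2×0.0675)² = 0.0182;  (2·δs/s)² = (2×0.0942)² = 0.0355
δQ/Q = √(0.0673) = 0.259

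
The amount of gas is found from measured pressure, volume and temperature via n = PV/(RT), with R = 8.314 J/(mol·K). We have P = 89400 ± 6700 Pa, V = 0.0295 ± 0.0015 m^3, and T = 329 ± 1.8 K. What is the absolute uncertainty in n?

Relative error in a monomial: (δn/n)² = Σ (nᵢ · δxᵢ/xᵢ)².
  (1·δP/P)² = (1×0.0749)² = 0.00562;  (1·δV/V)² = (1×0.0508)² = 0.00259;  (-1·δT/T)² = (-1×0.00547)² = 2.99e-05
δn/n = √(0.00823) = 0.0907
n = 0.964 mol, so δn = 0.0907 × 0.964 = 0.0875 mol.

0.0875 mol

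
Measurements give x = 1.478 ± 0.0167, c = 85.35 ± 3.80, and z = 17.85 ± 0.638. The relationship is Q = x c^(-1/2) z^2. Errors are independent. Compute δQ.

Since Q is a product/quotient, work with relative uncertainties:
  (1·δx/x)² = (1×0.0113)² = 0.000128;  (−½·δc/c)² = (-0.5×0.0445)² = 0.000496;  (2·δz/z)² = (2×0.0357)² = 0.00511
δQ/Q = √(0.00573) = 0.0757
Q = 50.97, so δQ = 0.0757 × 50.97 = 3.86.

3.86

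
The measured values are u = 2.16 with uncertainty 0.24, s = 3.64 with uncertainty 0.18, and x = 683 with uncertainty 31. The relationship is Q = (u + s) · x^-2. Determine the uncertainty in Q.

1.3e-06

Let w = u + s = 5.80. δw = √(δu² + δs²) = √(0.0576 + 0.0324) = 0.300, so δw/w = 0.0517.
Q is then a monomial in w, x:
δQ/Q = √((δw/w)² + (-2·δx/x)²) = √(0.00268 + 0.00824) = 0.104
Q = 1.24e-05, so δQ = 0.104 × 1.24e-05 = 1.3e-06.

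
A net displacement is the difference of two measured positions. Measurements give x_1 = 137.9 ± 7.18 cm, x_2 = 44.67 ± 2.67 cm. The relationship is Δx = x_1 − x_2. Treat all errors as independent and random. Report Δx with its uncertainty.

Absolute uncertainties add in quadrature for a linear combination:
  (δx_1)² = 51.6;  (δx_2)² = 7.13
δΔx = √(58.7) = 7.66 cm
Δx = 93.23 cm.

93.23 ± 7.66 cm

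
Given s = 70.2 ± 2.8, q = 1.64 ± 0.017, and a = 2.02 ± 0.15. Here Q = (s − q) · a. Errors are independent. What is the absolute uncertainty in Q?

11.7

Let u = s − q = 68.6. δu = √(δs² + δq²) = √(7.84 + 0.000289) = 2.80, so δu/u = 0.0408.
Q is then a monomial in u, a:
δQ/Q = √((δu/u)² + (1·δa/a)²) = √(0.00167 + 0.00551) = 0.0847
Q = 138, so δQ = 0.0847 × 138 = 11.7.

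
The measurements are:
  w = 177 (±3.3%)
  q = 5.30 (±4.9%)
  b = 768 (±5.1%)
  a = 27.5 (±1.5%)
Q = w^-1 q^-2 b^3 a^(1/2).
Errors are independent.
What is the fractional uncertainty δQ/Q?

0.185

For a monomial Q ∝ w^-1, q^-2, b^3, a^(1/2), fractional errors add in quadrature:
  (-1·δw/w)² = (-1×0.0330)² = 0.00109;  (-2·δq/q)² = (-2×0.0490)² = 0.00960;  (3·δb/b)² = (3×0.0510)² = 0.0234;  (½·δa/a)² = (0.5×0.0150)² = 5.62e-05
δQ/Q = √(0.0342) = 0.185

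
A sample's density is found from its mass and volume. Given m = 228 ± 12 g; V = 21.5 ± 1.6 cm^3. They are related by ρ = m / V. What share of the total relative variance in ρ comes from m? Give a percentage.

33.3%

(δρ/ρ)² = (1·δm/m)² + (-1·δV/V)²
  m term: (1×0.0526)² = 0.00277
  V term: (-1×0.0744)² = 0.00554
Total = 0.00831. Share from m = 0.00277/0.00831 = 0.333.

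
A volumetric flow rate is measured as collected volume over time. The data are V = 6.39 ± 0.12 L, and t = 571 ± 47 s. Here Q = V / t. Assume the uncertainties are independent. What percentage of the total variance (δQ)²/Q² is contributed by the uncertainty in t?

95.1%

(δQ/Q)² = (1·δV/V)² + (-1·δt/t)²
  V term: (1×0.0188)² = 0.000353
  t term: (-1×0.0823)² = 0.00678
Total = 0.00713. Share from t = 0.00678/0.00713 = 0.951.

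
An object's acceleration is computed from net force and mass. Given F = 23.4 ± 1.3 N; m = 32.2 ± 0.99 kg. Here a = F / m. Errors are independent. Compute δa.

0.0461 m/s^2

Since a is a product/quotient, work with relative uncertainties:
  (1·δF/F)² = (1×0.0556)² = 0.00309;  (-1·δm/m)² = (-1×0.0307)² = 0.000945
δa/a = √(0.00403) = 0.0635
a = 0.727 m/s^2, so δa = 0.0635 × 0.727 = 0.0461 m/s^2.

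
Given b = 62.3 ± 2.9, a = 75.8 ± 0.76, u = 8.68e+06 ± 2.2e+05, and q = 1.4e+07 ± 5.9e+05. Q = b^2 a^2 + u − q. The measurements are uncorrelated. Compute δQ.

2.22e+06

Let p = b^2·a^2 = 2.23e+07. δp/p = √((2·δb/b)² + (2·δa/a)²) = √(0.00867 + 0.000402) = 0.0952, so δp = 2.12e+06.
Q = p + u − q: δQ = √(δp² + δu² + δq²) = √(4.51e+12 + 4.84e+10 + 3.48e+11) = 2.22e+06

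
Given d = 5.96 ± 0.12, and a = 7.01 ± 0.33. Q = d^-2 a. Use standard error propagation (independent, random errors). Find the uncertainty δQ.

For a monomial Q ∝ d^-2, a, fractional errors add in quadrature:
  (-2·δd/d)² = (-2×0.0201)² = 0.00162;  (1·δa/a)² = (1×0.0471)² = 0.00222
δQ/Q = √(0.00384) = 0.0619
Q = 0.197, so δQ = 0.0619 × 0.197 = 0.0122.

0.0122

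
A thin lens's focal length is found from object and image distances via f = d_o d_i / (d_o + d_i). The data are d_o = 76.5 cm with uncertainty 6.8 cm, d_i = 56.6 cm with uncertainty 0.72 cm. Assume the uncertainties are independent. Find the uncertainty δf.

1.25 cm

∂f/∂d_o = (d_i/(d_o+d_i))² = 0.181;  ∂f/∂d_i = (d_o/(d_o+d_i))² = 0.330
δf = √((∂f/∂d_o · δd_o)² + (∂f/∂d_i · δd_i)²) = √(1.51 + 0.0566) = 1.25 cm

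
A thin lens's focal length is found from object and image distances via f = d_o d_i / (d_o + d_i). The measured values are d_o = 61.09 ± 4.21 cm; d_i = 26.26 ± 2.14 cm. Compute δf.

1.11 cm

∂f/∂d_o = (d_i/(d_o+d_i))² = 0.0904;  ∂f/∂d_i = (d_o/(d_o+d_i))² = 0.489
δf = √((∂f/∂d_o · δd_o)² + (∂f/∂d_i · δd_i)²) = √(0.145 + 1.10) = 1.11 cm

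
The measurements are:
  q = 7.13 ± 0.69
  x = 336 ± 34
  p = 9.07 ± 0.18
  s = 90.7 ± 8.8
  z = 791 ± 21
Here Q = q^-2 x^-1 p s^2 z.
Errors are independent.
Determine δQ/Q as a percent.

29.4%

Q is a product of powers, so relative uncertainties combine in quadrature:
  (-2·δq/q)² = (-2×0.0968)² = 0.0375;  (-1·δx/x)² = (-1×0.101)² = 0.0102;  (1·δp/p)² = (1×0.0198)² = 0.000394;  (2·δs/s)² = (2×0.0970)² = 0.0377;  (1·δz/z)² = (1×0.0265)² = 0.000705
δQ/Q = √(0.0865) = 0.294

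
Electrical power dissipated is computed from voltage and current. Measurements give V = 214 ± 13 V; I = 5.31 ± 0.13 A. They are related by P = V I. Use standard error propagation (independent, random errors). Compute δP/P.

Products/powers → add relative errors in quadrature, weighted by exponent:
  (1·δV/V)² = (1×0.0607)² = 0.00369;  (1·δI/I)² = (1×0.0245)² = 0.000599
δP/P = √(0.00429) = 0.0655

0.0655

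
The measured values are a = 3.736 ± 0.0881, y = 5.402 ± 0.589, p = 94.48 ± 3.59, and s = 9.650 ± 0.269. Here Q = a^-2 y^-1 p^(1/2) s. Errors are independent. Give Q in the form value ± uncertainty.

Since Q is a product/quotient, work with relative uncertainties:
  (-2·δa/a)² = (-2×0.0236)² = 0.00222;  (-1·δy/y)² = (-1×0.109)² = 0.0119;  (½·δp/p)² = (0.5×0.0380)² = 0.000361;  (1·δs/s)² = (1×0.0279)² = 0.000777
δQ/Q = √(0.0153) = 0.123
Q = 1.244, so δQ = 0.123 × 1.244 = 0.154.

1.244 ± 0.154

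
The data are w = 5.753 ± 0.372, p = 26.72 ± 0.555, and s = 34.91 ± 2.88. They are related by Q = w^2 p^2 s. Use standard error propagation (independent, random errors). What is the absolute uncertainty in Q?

1.31e+05

Relative error in a monomial: (δQ/Q)² = Σ (nᵢ · δxᵢ/xᵢ)².
  (2·δw/w)² = (2×0.0647)² = 0.0167;  (2·δp/p)² = (2×0.0208)² = 0.00173;  (1·δs/s)² = (1×0.0825)² = 0.00681
δQ/Q = √(0.0253) = 0.159
Q = 824900, so δQ = 0.159 × 824900 = 1.31e+05.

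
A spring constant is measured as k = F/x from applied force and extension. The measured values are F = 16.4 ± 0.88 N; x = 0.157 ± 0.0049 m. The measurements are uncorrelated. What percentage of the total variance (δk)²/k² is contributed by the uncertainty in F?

74.7%

(δk/k)² = (1·δF/F)² + (-1·δx/x)²
  F term: (1×0.0537)² = 0.00288
  x term: (-1×0.0312)² = 0.000974
Total = 0.00385. Share from F = 0.00288/0.00385 = 0.747.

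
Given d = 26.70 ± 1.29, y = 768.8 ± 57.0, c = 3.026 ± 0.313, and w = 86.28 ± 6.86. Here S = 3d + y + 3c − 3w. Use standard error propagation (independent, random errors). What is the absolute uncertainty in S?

S is a linear combination, so absolute uncertainties add in quadrature:
  (3·δd)² = 15.0;  (δy)² = 3250;  (3·δc)² = 0.882;  (3·δw)² = 424
δS = √(3690) = 60.7

60.7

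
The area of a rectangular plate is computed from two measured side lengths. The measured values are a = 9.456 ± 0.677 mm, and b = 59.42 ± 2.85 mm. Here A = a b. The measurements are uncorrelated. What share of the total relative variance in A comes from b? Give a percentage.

31.0%

(δA/A)² = (1·δa/a)² + (1·δb/b)²
  a term: (1×0.0716)² = 0.00513
  b term: (1×0.0480)² = 0.00230
Total = 0.00743. Share from b = 0.00230/0.00743 = 0.310.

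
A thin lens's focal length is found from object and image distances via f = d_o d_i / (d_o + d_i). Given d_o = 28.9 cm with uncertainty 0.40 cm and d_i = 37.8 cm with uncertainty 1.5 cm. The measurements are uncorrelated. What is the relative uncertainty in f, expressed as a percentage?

∂f/∂d_o = (d_i/(d_o+d_i))² = 0.321;  ∂f/∂d_i = (d_o/(d_o+d_i))² = 0.188
δf = √((∂f/∂d_o · δd_o)² + (∂f/∂d_i · δd_i)²) = √(0.0165 + 0.0793) = 0.310 cm
f = 16.4 cm, so δf/f = 0.310/16.4 = 0.0189.

1.89%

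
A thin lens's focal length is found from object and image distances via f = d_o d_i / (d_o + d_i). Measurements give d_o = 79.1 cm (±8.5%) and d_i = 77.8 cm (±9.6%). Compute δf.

∂f/∂d_o = (d_i/(d_o+d_i))² = 0.246;  ∂f/∂d_i = (d_o/(d_o+d_i))² = 0.254
δf = √((∂f/∂d_o · δd_o)² + (∂f/∂d_i · δd_i)²) = √(2.73 + 3.60) = 2.52 cm

2.52 cm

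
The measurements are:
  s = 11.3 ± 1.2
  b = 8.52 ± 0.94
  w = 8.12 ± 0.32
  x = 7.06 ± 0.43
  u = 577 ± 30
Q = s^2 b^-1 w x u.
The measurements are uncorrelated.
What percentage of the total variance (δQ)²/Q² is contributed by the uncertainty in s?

(δQ/Q)² = (2·δs/s)² + (-1·δb/b)² + (1·δw/w)² + (1·δx/x)² + (1·δu/u)²
  s term: (2×0.106)² = 0.0451
  b term: (-1×0.110)² = 0.0122
  w term: (1×0.0394)² = 0.00155
  x term: (1×0.0609)² = 0.00371
  u term: (1×0.0520)² = 0.00270
Total = 0.0652. Share from s = 0.0451/0.0652 = 0.691.

69.1%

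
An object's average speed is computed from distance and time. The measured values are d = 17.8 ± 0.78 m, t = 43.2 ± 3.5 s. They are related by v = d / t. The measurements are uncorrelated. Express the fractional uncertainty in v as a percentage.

9.21%

Relative error in a monomial: (δv/v)² = Σ (nᵢ · δxᵢ/xᵢ)².
  (1·δd/d)² = (1×0.0438)² = 0.00192;  (-1·δt/t)² = (-1×0.0810)² = 0.00656
δv/v = √(0.00848) = 0.0921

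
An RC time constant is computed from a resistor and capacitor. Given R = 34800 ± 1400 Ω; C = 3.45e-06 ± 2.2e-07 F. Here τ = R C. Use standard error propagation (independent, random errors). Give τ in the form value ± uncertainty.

Each factor contributes (exponent × relative error)² to (δτ/τ)²:
  (1·δR/R)² = (1×0.0402)² = 0.00162;  (1·δC/C)² = (1×0.0638)² = 0.00407
δτ/τ = √(0.00568) = 0.0754
τ = 0.120 s, so δτ = 0.0754 × 0.120 = 0.00905 s.

0.120 ± 0.00905 s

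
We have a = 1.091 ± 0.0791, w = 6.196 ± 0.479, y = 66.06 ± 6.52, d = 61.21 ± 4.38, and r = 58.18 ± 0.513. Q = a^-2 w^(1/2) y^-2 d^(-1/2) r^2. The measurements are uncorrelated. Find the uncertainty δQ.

0.0521

Each factor contributes (exponent × relative error)² to (δQ/Q)²:
  (-2·δa/a)² = (-2×0.0725)² = 0.0210;  (½·δw/w)² = (0.5×0.0773)² = 0.00149;  (-2·δy/y)² = (-2×0.0987)² = 0.0390;  (−½·δd/d)² = (-0.5×0.0716)² = 0.00128;  (2·δr/r)² = (2×0.00882)² = 0.000311
δQ/Q = √(0.0631) = 0.251
Q = 0.2073, so δQ = 0.251 × 0.2073 = 0.0521.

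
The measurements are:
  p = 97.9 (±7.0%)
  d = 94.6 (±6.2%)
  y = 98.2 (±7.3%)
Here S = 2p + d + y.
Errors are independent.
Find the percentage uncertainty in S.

4.26%

Each term contributes (cᵢ δxᵢ)² to (δS)²:
  (2·δp)² = 188;  (δd)² = 34.4;  (δy)² = 51.4
δS = √(274) = 16.5
S = 389, so δS/S = 16.5/389 = 0.0426.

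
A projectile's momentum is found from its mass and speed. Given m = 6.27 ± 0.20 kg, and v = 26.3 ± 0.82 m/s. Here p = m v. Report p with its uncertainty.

165 ± 7.36 kg·m/s

Since p is a product/quotient, work with relative uncertainties:
  (1·δm/m)² = (1×0.0319)² = 0.00102;  (1·δv/v)² = (1×0.0312)² = 0.000972
δp/p = √(0.00199) = 0.0446
p = 165 kg·m/s, so δp = 0.0446 × 165 = 7.36 kg·m/s.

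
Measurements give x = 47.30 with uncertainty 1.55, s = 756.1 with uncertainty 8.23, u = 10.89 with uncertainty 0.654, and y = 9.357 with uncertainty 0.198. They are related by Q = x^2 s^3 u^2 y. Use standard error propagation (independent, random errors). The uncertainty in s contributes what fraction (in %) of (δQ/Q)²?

(δQ/Q)² = (2·δx/x)² + (3·δs/s)² + (2·δu/u)² + (1·δy/y)²
  x term: (2×0.0328)² = 0.00430
  s term: (3×0.0109)² = 0.00107
  u term: (2×0.0601)² = 0.0144
  y term: (1×0.0212)² = 0.000448
Total = 0.0202. Share from s = 0.00107/0.0202 = 0.0527.

5.27%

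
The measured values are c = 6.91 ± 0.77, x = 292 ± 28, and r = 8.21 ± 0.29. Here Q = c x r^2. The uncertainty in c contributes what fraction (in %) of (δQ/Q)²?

(δQ/Q)² = (1·δc/c)² + (1·δx/x)² + (2·δr/r)²
  c term: (1×0.111)² = 0.0124
  x term: (1×0.0959)² = 0.00919
  r term: (2×0.0353)² = 0.00499
Total = 0.0266. Share from c = 0.0124/0.0266 = 0.467.

46.7%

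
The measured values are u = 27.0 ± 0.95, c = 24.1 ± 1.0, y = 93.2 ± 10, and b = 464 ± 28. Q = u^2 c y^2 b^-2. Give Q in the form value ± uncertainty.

Since Q is a product/quotient, work with relative uncertainties:
  (2·δu/u)² = (2×0.0352)² = 0.00495;  (1·δc/c)² = (1×0.0415)² = 0.00172;  (2·δy/y)² = (2×0.107)² = 0.0460;  (-2·δb/b)² = (-2×0.0603)² = 0.0146
δQ/Q = √(0.0673) = 0.259
Q = 709, so δQ = 0.259 × 709 = 184.

709 ± 184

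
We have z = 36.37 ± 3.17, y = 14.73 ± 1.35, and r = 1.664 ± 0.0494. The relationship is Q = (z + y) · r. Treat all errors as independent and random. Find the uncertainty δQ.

6.26

Let u = z + y = 51.10. δu = √(δz² + δy²) = √(10.0 + 1.82) = 3.45, so δu/u = 0.0674.
Q is then a monomial in u, r:
δQ/Q = √((δu/u)² + (1·δr/r)²) = √(0.00455 + 0.000881) = 0.0737
Q = 85.03, so δQ = 0.0737 × 85.03 = 6.26.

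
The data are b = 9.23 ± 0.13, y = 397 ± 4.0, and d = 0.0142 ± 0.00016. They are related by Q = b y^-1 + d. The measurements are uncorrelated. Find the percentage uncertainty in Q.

Let p = b·y^-1 = 0.0232. δp/p = √((1·δb/b)² + (-1·δy/y)²) = √(0.000198 + 0.000102) = 0.0173, so δp = 0.000403.
Q = p + d: δQ = √(δp² + δd²) = √(1.62e-07 + 2.56e-08) = 0.000433
Q = 0.0374, so δQ/Q = 0.000433/0.0374 = 0.0116.

1.16%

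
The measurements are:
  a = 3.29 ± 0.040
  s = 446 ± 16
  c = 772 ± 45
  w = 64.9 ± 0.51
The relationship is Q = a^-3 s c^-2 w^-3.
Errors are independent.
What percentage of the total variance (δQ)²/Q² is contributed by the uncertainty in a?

7.94%

(δQ/Q)² = (-3·δa/a)² + (1·δs/s)² + (-2·δc/c)² + (-3·δw/w)²
  a term: (-3×0.0122)² = 0.00133
  s term: (1×0.0359)² = 0.00129
  c term: (-2×0.0583)² = 0.0136
  w term: (-3×0.00786)² = 0.000556
Total = 0.0168. Share from a = 0.00133/0.0168 = 0.0794.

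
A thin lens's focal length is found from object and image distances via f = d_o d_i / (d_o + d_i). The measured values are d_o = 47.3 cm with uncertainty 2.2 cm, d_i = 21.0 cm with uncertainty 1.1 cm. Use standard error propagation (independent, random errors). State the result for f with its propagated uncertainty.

∂f/∂d_o = (d_i/(d_o+d_i))² = 0.0945;  ∂f/∂d_i = (d_o/(d_o+d_i))² = 0.480
δf = √((∂f/∂d_o · δd_o)² + (∂f/∂d_i · δd_i)²) = √(0.0433 + 0.278) = 0.567 cm
f = 14.5 cm.

14.5 ± 0.567 cm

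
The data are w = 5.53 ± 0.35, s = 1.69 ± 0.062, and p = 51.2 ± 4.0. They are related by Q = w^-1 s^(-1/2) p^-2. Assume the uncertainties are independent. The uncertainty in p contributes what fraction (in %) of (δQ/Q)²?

84.9%

(δQ/Q)² = (-1·δw/w)² + (−½·δs/s)² + (-2·δp/p)²
  w term: (-1×0.0633)² = 0.00401
  s term: (-0.5×0.0367)² = 0.000336
  p term: (-2×0.0781)² = 0.0244
Total = 0.0288. Share from p = 0.0244/0.0288 = 0.849.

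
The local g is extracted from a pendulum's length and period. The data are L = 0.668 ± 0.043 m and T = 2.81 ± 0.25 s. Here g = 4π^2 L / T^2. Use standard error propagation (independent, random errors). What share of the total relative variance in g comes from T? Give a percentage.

88.4%

(δg/g)² = (1·δL/L)² + (-2·δT/T)²
  L term: (1×0.0644)² = 0.00414
  T term: (-2×0.0890)² = 0.0317
Total = 0.0358. Share from T = 0.0317/0.0358 = 0.884.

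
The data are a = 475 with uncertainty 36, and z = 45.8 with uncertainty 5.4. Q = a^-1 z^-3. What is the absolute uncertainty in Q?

For a monomial Q ∝ a^-1, z^-3, fractional errors add in quadrature:
  (-1·δa/a)² = (-1×0.0758)² = 0.00574;  (-3·δz/z)² = (-3×0.118)² = 0.125
δQ/Q = √(0.131) = 0.362
Q = 2.19e-08, so δQ = 0.362 × 2.19e-08 = 7.93e-09.

7.93e-09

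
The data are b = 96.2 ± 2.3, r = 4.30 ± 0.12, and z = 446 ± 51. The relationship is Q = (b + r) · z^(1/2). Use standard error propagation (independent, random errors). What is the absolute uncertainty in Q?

Let u = b + r = 100. δu = √(δb² + δr²) = √(5.29 + 0.0144) = 2.30, so δu/u = 0.0229.
Q is then a monomial in u, z:
δQ/Q = √((δu/u)² + (½·δz/z)²) = √(0.000525 + 0.00327) = 0.0616
Q = 2120, so δQ = 0.0616 × 2120 = 131.

131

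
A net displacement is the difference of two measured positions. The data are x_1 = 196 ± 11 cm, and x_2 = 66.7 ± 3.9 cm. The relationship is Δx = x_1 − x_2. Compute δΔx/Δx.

0.0903

Each term contributes (cᵢ δxᵢ)² to (δΔx)²:
  (δx_1)² = 121;  (δx_2)² = 15.2
δΔx = √(136) = 11.7 cm
Δx = 129 cm, so δΔx/Δx = 11.7/129 = 0.0903.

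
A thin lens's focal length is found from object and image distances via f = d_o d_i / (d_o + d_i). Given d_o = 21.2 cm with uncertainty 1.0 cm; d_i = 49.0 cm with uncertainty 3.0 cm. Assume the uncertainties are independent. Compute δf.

0.559 cm

∂f/∂d_o = (d_i/(d_o+d_i))² = 0.487;  ∂f/∂d_i = (d_o/(d_o+d_i))² = 0.0912
δf = √((∂f/∂d_o · δd_o)² + (∂f/∂d_i · δd_i)²) = √(0.237 + 0.0749) = 0.559 cm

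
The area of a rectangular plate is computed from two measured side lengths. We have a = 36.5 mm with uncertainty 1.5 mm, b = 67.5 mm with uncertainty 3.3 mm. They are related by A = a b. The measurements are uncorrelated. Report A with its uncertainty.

2460 ± 157 mm^2

A is a product of powers, so relative uncertainties combine in quadrature:
  (1·δa/a)² = (1×0.0411)² = 0.00169;  (1·δb/b)² = (1×0.0489)² = 0.00239
δA/A = √(0.00408) = 0.0639
A = 2460 mm^2, so δA = 0.0639 × 2460 = 157 mm^2.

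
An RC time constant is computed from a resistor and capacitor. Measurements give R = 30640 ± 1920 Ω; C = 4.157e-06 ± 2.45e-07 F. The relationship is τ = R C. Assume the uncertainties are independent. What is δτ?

0.0110 s

Products/powers → add relative errors in quadrature, weighted by exponent:
  (1·δR/R)² = (1×0.0627)² = 0.00393;  (1·δC/C)² = (1×0.0589)² = 0.00347
δτ/τ = √(0.00740) = 0.0860
τ = 0.1274 s, so δτ = 0.0860 × 0.1274 = 0.0110 s.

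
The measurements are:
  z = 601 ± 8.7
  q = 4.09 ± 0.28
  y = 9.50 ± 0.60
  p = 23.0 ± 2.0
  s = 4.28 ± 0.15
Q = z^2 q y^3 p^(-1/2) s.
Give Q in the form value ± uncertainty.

(1.13 ± 0.239) × 10^9

Products/powers → add relative errors in quadrature, weighted by exponent:
  (2·δz/z)² = (2×0.0145)² = 0.000838;  (1·δq/q)² = (1×0.0685)² = 0.00469;  (3·δy/y)² = (3×0.0632)² = 0.0359;  (−½·δp/p)² = (-0.5×0.0870)² = 0.00189;  (1·δs/s)² = (1×0.0350)² = 0.00123
δQ/Q = √(0.0445) = 0.211
Q = 1.13e+09, so δQ = 0.211 × 1.13e+09 = 2.39e+08.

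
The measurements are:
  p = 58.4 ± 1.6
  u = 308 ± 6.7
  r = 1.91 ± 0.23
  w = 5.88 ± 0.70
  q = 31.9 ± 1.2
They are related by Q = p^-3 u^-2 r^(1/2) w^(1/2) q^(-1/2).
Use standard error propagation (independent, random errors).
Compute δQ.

Relative error in a monomial: (δQ/Q)² = Σ (nᵢ · δxᵢ/xᵢ)².
  (-3·δp/p)² = (-3×0.0274)² = 0.00676;  (-2·δu/u)² = (-2×0.0218)² = 0.00189;  (½·δr/r)² = (0.5×0.120)² = 0.00363;  (½·δw/w)² = (0.5×0.119)² = 0.00354;  (−½·δq/q)² = (-0.5×0.0376)² = 0.000354
δQ/Q = √(0.0162) = 0.127
Q = 3.14e-11, so δQ = 0.127 × 3.14e-11 = 3.99e-12.

3.99e-12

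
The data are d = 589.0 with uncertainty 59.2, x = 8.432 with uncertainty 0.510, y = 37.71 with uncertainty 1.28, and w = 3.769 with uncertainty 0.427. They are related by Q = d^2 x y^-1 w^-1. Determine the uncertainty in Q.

4960

For a monomial Q ∝ d^2, x, y^-1, w^-1, fractional errors add in quadrature:
  (2·δd/d)² = (2×0.101)² = 0.0404;  (1·δx/x)² = (1×0.0605)² = 0.00366;  (-1·δy/y)² = (-1×0.0339)² = 0.00115;  (-1·δw/w)² = (-1×0.113)² = 0.0128
δQ/Q = √(0.0581) = 0.241
Q = 20580, so δQ = 0.241 × 20580 = 4960.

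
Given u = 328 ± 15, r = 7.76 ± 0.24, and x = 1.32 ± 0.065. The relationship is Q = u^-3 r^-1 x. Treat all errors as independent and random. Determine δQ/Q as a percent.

14.9%

Each factor contributes (exponent × relative error)² to (δQ/Q)²:
  (-3·δu/u)² = (-3×0.0457)² = 0.0188;  (-1·δr/r)² = (-1×0.0309)² = 0.000957;  (1·δx/x)² = (1×0.0492)² = 0.00242
δQ/Q = √(0.0222) = 0.149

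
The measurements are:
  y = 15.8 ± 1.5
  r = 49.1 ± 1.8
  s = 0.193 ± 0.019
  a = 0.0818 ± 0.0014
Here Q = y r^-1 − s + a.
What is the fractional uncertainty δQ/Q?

Let p = y·r^-1 = 0.322. δp/p = √((1·δy/y)² + (-1·δr/r)²) = √(0.00901 + 0.00134) = 0.102, so δp = 0.0327.
Q = p − s + a: δQ = √(δp² + δs² + δa²) = √(0.00107 + 0.000361 + 1.96e-06) = 0.0379
Q = 0.211, so δQ/Q = 0.0379/0.211 = 0.180.

0.180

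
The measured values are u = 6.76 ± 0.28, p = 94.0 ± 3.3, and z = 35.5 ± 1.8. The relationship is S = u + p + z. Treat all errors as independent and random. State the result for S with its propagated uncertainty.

Each term contributes (cᵢ δxᵢ)² to (δS)²:
  (δu)² = 0.0784;  (δp)² = 10.9;  (δz)² = 3.24
δS = √(14.2) = 3.77
S = 136.

136 ± 3.77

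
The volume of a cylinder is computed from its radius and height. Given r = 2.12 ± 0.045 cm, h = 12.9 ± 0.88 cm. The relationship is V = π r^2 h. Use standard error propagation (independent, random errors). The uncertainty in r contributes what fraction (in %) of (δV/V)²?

(δV/V)² = (2·δr/r)² + (1·δh/h)²
  r term: (2×0.0212)² = 0.00180
  h term: (1×0.0682)² = 0.00465
Total = 0.00646. Share from r = 0.00180/0.00646 = 0.279.

27.9%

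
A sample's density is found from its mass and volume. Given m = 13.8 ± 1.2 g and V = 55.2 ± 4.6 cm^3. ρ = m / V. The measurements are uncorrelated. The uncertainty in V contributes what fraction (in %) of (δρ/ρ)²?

(δρ/ρ)² = (1·δm/m)² + (-1·δV/V)²
  m term: (1×0.0870)² = 0.00756
  V term: (-1×0.0833)² = 0.00694
Total = 0.0145. Share from V = 0.00694/0.0145 = 0.479.

47.9%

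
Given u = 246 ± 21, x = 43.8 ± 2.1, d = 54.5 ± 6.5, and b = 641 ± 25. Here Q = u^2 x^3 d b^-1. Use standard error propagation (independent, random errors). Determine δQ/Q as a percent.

25.6%

For a monomial Q ∝ u^2, x^3, d, b^-1, fractional errors add in quadrature:
  (2·δu/u)² = (2×0.0854)² = 0.0291;  (3·δx/x)² = (3×0.0479)² = 0.0207;  (1·δd/d)² = (1×0.119)² = 0.0142;  (-1·δb/b)² = (-1×0.0390)² = 0.00152
δQ/Q = √(0.0656) = 0.256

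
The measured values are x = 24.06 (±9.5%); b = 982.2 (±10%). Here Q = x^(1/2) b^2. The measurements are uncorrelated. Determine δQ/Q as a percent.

20.6%

Products/powers → add relative errors in quadrature, weighted by exponent:
  (½·δx/x)² = (0.5×0.0950)² = 0.00226;  (2·δb/b)² = (2×0.100)² = 0.0400
δQ/Q = √(0.0423) = 0.206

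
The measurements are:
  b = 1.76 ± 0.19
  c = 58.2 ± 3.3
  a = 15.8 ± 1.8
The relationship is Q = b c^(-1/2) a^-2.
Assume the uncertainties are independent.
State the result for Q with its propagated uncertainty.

For a monomial Q ∝ b, c^(-1/2), a^-2, fractional errors add in quadrature:
  (1·δb/b)² = (1×0.108)² = 0.0117;  (−½·δc/c)² = (-0.5×0.0567)² = 0.000804;  (-2·δa/a)² = (-2×0.114)² = 0.0519
δQ/Q = √(0.0644) = 0.254
Q = 0.000924, so δQ = 0.254 × 0.000924 = 0.000234.

0.000924 ± 0.000234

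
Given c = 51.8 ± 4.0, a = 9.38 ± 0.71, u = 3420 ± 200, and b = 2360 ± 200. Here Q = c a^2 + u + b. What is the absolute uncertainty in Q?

825

Let p = c·a^2 = 4560. δp/p = √((1·δc/c)² + (2·δa/a)²) = √(0.00596 + 0.0229) = 0.170, so δp = 775.
Q = p + u + b: δQ = √(δp² + δu² + δb²) = √(6e+05 + 40000 + 40000) = 825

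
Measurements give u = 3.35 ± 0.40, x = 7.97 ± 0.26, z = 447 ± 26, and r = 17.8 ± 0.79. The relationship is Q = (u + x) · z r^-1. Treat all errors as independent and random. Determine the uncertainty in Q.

Let w = u + x = 11.3. δw = √(δu² + δx²) = √(0.160 + 0.0676) = 0.477, so δw/w = 0.0421.
Q is then a monomial in w, z, r:
δQ/Q = √((δw/w)² + (1·δz/z)² + (-1·δr/r)²) = √(0.00178 + 0.00338 + 0.00197) = 0.0844
Q = 284, so δQ = 0.0844 × 284 = 24.0.

24.0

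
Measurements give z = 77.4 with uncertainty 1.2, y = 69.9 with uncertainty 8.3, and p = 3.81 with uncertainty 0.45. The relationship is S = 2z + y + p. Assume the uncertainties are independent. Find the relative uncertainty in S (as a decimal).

S is a linear combination, so absolute uncertainties add in quadrature:
  (2·δz)² = 5.76;  (δy)² = 68.9;  (δp)² = 0.203
δS = √(74.9) = 8.65
S = 229, so δS/S = 8.65/229 = 0.0379.

0.0379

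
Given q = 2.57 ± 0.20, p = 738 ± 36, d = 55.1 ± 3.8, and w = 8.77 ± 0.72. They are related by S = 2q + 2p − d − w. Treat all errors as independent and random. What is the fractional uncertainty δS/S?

Each term contributes (cᵢ δxᵢ)² to (δS)²:
  (2·δq)² = 0.160;  (2·δp)² = 5180;  (δd)² = 14.4;  (δw)² = 0.518
δS = √(5200) = 72.1
S = 1420, so δS/S = 72.1/1420 = 0.0509.

0.0509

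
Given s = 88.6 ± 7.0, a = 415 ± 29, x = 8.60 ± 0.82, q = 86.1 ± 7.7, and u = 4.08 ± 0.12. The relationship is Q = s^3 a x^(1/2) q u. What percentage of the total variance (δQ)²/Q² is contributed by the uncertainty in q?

(δQ/Q)² = (3·δs/s)² + (1·δa/a)² + (½·δx/x)² + (1·δq/q)² + (1·δu/u)²
  s term: (3×0.0790)² = 0.0562
  a term: (1×0.0699)² = 0.00488
  x term: (0.5×0.0953)² = 0.00227
  q term: (1×0.0894)² = 0.00800
  u term: (1×0.0294)² = 0.000865
Total = 0.0722. Share from q = 0.00800/0.0722 = 0.111.

11.1%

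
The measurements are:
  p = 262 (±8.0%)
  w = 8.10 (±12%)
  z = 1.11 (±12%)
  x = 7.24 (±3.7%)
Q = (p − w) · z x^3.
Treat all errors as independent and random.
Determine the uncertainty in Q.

Let u = p − w = 254. δu = √(δp² + δw²) = √(439 + 0.945) = 21.0, so δu/u = 0.0826.
Q is then a monomial in u, z, x:
δQ/Q = √((δu/u)² + (1·δz/z)² + (3·δx/x)²) = √(0.00683 + 0.0144 + 0.0123) = 0.183
Q = 1.07e+05, so δQ = 0.183 × 1.07e+05 = 19600.

19600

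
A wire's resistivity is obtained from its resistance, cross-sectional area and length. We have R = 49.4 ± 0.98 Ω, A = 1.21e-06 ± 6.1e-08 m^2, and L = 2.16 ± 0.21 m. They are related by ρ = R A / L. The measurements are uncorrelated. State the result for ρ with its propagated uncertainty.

ρ is a product of powers, so relative uncertainties combine in quadrature:
  (1·δR/R)² = (1×0.0198)² = 0.000394;  (1·δA/A)² = (1×0.0504)² = 0.00254;  (-1·δL/L)² = (-1×0.0972)² = 0.00945
δρ/ρ = √(0.0124) = 0.111
ρ = 2.77e-05 Ω·m, so δρ = 0.111 × 2.77e-05 = 3.08e-06 Ω·m.

(2.77 ± 0.308) × 10^-5 Ω·m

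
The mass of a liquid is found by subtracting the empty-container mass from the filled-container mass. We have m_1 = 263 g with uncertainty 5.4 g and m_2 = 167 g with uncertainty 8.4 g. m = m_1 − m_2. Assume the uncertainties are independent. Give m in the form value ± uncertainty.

For a sum/difference, combine absolute errors in quadrature:
  (δm_1)² = 29.2;  (δm_2)² = 70.6
δm = √(99.7) = 9.99 g
m = 96.0 g.

96.0 ± 9.99 g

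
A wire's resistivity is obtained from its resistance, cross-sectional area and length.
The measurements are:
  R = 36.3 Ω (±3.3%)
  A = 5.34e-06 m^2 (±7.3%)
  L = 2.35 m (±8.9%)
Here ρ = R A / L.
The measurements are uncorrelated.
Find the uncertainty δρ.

9.88e-06 Ω·m

Relative error in a monomial: (δρ/ρ)² = Σ (nᵢ · δxᵢ/xᵢ)².
  (1·δR/R)² = (1×0.0330)² = 0.00109;  (1·δA/A)² = (1×0.0730)² = 0.00533;  (-1·δL/L)² = (-1×0.0890)² = 0.00792
δρ/ρ = √(0.0143) = 0.120
ρ = 8.25e-05 Ω·m, so δρ = 0.120 × 8.25e-05 = 9.88e-06 Ω·m.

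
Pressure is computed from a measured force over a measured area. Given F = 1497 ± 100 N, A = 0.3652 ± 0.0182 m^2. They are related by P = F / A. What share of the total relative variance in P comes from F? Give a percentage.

64.2%

(δP/P)² = (1·δF/F)² + (-1·δA/A)²
  F term: (1×0.0668)² = 0.00446
  A term: (-1×0.0498)² = 0.00248
Total = 0.00695. Share from F = 0.00446/0.00695 = 0.642.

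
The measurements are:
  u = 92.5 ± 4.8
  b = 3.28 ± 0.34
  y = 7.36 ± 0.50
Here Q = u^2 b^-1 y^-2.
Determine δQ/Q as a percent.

20.0%

Relative error in a monomial: (δQ/Q)² = Σ (nᵢ · δxᵢ/xᵢ)².
  (2·δu/u)² = (2×0.0519)² = 0.0108;  (-1·δb/b)² = (-1×0.104)² = 0.0107;  (-2·δy/y)² = (-2×0.0679)² = 0.0185
δQ/Q = √(0.0400) = 0.200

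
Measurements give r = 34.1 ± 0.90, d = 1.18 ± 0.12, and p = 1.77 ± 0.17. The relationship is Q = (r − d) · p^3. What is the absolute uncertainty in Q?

Let u = r − d = 32.9. δu = √(δr² + δd²) = √(0.810 + 0.0144) = 0.908, so δu/u = 0.0276.
Q is then a monomial in u, p:
δQ/Q = √((δu/u)² + (3·δp/p)²) = √(0.000761 + 0.0830) = 0.289
Q = 183, so δQ = 0.289 × 183 = 52.8.

52.8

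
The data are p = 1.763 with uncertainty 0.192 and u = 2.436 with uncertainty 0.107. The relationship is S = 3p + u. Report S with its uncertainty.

7.725 ± 0.586

Each term contributes (cᵢ δxᵢ)² to (δS)²:
  (3·δp)² = 0.332;  (δu)² = 0.0114
δS = √(0.343) = 0.586
S = 7.725.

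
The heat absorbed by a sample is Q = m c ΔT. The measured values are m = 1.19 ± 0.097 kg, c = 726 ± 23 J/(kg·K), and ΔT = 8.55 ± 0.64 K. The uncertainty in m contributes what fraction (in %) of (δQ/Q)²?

(δQ/Q)² = (1·δm/m)² + (1·δc/c)² + (1·δΔT/ΔT)²
  m term: (1×0.0815)² = 0.00664
  c term: (1×0.0317)² = 0.00100
  ΔT term: (1×0.0749)² = 0.00560
Total = 0.0133. Share from m = 0.00664/0.0133 = 0.501.

50.1%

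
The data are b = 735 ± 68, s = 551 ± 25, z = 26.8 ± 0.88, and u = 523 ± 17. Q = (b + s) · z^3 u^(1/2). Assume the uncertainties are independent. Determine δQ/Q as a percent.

Let w = b + s = 1290. δw = √(δb² + δs²) = √(4620 + 625) = 72.4, so δw/w = 0.0563.
Q is then a monomial in w, z, u:
δQ/Q = √((δw/w)² + (3·δz/z)² + (½·δu/u)²) = √(0.00317 + 0.00970 + 0.000264) = 0.115

11.5%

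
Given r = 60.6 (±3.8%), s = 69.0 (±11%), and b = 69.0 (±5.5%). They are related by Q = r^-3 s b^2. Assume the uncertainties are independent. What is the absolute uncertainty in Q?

0.285

Relative error in a monomial: (δQ/Q)² = Σ (nᵢ · δxᵢ/xᵢ)².
  (-3·δr/r)² = (-3×0.0380)² = 0.0130;  (1·δs/s)² = (1×0.110)² = 0.0121;  (2·δb/b)² = (2×0.0550)² = 0.0121
δQ/Q = √(0.0372) = 0.193
Q = 1.48, so δQ = 0.193 × 1.48 = 0.285.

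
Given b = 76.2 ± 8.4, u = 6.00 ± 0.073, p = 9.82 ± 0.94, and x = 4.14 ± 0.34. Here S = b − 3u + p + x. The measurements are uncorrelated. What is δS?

8.46

Absolute uncertainties add in quadrature for a linear combination:
  (δb)² = 70.6;  (3·δu)² = 0.0480;  (δp)² = 0.884;  (δx)² = 0.116
δS = √(71.6) = 8.46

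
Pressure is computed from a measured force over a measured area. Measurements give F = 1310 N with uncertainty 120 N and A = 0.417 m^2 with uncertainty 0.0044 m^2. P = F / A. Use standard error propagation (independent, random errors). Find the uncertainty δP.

290 Pa

For a monomial P ∝ F, A^-1, fractional errors add in quadrature:
  (1·δF/F)² = (1×0.0916)² = 0.00839;  (-1·δA/A)² = (-1×0.0106)² = 0.000111
δP/P = √(0.00850) = 0.0922
P = 3140 Pa, so δP = 0.0922 × 3140 = 290 Pa.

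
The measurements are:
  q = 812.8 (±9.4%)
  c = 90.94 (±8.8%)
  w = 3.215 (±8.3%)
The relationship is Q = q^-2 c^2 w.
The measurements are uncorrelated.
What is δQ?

Each factor contributes (exponent × relative error)² to (δQ/Q)²:
  (-2·δq/q)² = (-2×0.0940)² = 0.0353;  (2·δc/c)² = (2×0.0880)² = 0.0310;  (1·δw/w)² = (1×0.0830)² = 0.00689
δQ/Q = √(0.0732) = 0.271
Q = 0.04025, so δQ = 0.271 × 0.04025 = 0.0109.

0.0109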